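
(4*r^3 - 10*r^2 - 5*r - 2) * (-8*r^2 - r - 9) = -32*r^5 + 76*r^4 + 14*r^3 + 111*r^2 + 47*r + 18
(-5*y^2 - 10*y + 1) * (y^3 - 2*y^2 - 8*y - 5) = -5*y^5 + 61*y^3 + 103*y^2 + 42*y - 5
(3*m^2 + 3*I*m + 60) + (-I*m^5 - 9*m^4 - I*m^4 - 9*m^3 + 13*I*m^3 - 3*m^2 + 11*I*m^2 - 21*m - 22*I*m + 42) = -I*m^5 - 9*m^4 - I*m^4 - 9*m^3 + 13*I*m^3 + 11*I*m^2 - 21*m - 19*I*m + 102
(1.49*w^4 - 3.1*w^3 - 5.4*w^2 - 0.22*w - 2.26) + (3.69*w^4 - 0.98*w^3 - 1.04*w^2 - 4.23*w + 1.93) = 5.18*w^4 - 4.08*w^3 - 6.44*w^2 - 4.45*w - 0.33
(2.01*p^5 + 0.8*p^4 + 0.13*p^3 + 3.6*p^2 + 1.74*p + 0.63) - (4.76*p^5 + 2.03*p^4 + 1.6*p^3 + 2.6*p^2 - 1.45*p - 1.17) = -2.75*p^5 - 1.23*p^4 - 1.47*p^3 + 1.0*p^2 + 3.19*p + 1.8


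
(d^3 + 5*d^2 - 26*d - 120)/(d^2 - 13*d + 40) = (d^2 + 10*d + 24)/(d - 8)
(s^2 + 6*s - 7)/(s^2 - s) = (s + 7)/s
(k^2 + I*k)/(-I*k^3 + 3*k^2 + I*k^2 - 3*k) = (-k - I)/(I*k^2 - 3*k - I*k + 3)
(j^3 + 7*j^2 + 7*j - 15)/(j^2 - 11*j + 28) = (j^3 + 7*j^2 + 7*j - 15)/(j^2 - 11*j + 28)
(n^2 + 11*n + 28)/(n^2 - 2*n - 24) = (n + 7)/(n - 6)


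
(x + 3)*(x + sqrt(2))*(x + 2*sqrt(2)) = x^3 + 3*x^2 + 3*sqrt(2)*x^2 + 4*x + 9*sqrt(2)*x + 12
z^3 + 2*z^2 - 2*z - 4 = (z + 2)*(z - sqrt(2))*(z + sqrt(2))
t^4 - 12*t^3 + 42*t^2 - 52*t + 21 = (t - 7)*(t - 3)*(t - 1)^2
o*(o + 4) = o^2 + 4*o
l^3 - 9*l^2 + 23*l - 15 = (l - 5)*(l - 3)*(l - 1)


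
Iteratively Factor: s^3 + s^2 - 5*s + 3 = (s - 1)*(s^2 + 2*s - 3) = (s - 1)*(s + 3)*(s - 1)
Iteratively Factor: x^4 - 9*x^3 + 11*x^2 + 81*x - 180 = (x - 4)*(x^3 - 5*x^2 - 9*x + 45) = (x - 4)*(x + 3)*(x^2 - 8*x + 15) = (x - 4)*(x - 3)*(x + 3)*(x - 5)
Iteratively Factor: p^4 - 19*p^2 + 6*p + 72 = (p + 4)*(p^3 - 4*p^2 - 3*p + 18) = (p + 2)*(p + 4)*(p^2 - 6*p + 9) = (p - 3)*(p + 2)*(p + 4)*(p - 3)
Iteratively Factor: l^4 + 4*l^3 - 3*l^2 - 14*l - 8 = (l + 1)*(l^3 + 3*l^2 - 6*l - 8) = (l + 1)^2*(l^2 + 2*l - 8) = (l - 2)*(l + 1)^2*(l + 4)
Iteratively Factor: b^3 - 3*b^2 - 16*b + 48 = (b - 4)*(b^2 + b - 12) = (b - 4)*(b - 3)*(b + 4)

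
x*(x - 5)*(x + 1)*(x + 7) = x^4 + 3*x^3 - 33*x^2 - 35*x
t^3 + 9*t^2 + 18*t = t*(t + 3)*(t + 6)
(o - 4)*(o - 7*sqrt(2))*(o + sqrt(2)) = o^3 - 6*sqrt(2)*o^2 - 4*o^2 - 14*o + 24*sqrt(2)*o + 56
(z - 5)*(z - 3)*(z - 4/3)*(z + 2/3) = z^4 - 26*z^3/3 + 175*z^2/9 - 26*z/9 - 40/3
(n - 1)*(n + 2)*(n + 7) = n^3 + 8*n^2 + 5*n - 14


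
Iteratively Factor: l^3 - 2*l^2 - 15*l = (l - 5)*(l^2 + 3*l) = l*(l - 5)*(l + 3)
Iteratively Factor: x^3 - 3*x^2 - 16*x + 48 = (x - 3)*(x^2 - 16) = (x - 4)*(x - 3)*(x + 4)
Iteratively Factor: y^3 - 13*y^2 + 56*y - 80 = (y - 4)*(y^2 - 9*y + 20) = (y - 5)*(y - 4)*(y - 4)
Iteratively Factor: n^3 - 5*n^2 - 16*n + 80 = (n - 5)*(n^2 - 16) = (n - 5)*(n + 4)*(n - 4)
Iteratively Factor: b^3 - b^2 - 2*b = (b - 2)*(b^2 + b) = b*(b - 2)*(b + 1)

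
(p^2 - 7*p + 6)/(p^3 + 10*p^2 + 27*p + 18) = (p^2 - 7*p + 6)/(p^3 + 10*p^2 + 27*p + 18)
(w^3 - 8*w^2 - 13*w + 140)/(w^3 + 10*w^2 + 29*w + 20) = (w^2 - 12*w + 35)/(w^2 + 6*w + 5)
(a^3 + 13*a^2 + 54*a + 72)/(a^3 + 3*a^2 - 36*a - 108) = (a + 4)/(a - 6)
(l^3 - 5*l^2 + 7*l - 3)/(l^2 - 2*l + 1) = l - 3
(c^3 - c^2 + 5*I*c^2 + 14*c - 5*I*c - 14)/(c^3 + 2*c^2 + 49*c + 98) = (c^2 - c*(1 + 2*I) + 2*I)/(c^2 + c*(2 - 7*I) - 14*I)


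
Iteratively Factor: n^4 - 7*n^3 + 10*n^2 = (n)*(n^3 - 7*n^2 + 10*n) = n*(n - 2)*(n^2 - 5*n) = n*(n - 5)*(n - 2)*(n)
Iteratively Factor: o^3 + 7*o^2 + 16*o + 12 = (o + 3)*(o^2 + 4*o + 4) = (o + 2)*(o + 3)*(o + 2)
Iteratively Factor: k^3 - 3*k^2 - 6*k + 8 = (k - 4)*(k^2 + k - 2) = (k - 4)*(k + 2)*(k - 1)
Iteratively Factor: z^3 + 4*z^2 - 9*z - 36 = (z + 4)*(z^2 - 9) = (z + 3)*(z + 4)*(z - 3)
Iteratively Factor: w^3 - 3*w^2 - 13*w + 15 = (w - 1)*(w^2 - 2*w - 15) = (w - 1)*(w + 3)*(w - 5)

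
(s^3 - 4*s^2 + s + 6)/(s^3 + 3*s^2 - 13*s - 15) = (s - 2)/(s + 5)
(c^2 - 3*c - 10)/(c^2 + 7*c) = (c^2 - 3*c - 10)/(c*(c + 7))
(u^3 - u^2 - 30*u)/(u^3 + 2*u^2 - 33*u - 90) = u/(u + 3)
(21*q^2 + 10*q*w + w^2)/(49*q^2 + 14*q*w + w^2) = (3*q + w)/(7*q + w)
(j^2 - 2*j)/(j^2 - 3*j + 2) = j/(j - 1)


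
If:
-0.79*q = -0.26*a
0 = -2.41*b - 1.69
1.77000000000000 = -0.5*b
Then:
No Solution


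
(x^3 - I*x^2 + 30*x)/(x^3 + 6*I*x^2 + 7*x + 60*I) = x*(x - 6*I)/(x^2 + I*x + 12)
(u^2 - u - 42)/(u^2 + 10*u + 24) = (u - 7)/(u + 4)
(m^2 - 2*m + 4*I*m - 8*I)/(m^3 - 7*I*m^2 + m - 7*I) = (m^2 + m*(-2 + 4*I) - 8*I)/(m^3 - 7*I*m^2 + m - 7*I)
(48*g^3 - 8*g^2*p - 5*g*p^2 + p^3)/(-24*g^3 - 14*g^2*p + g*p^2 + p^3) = (-4*g + p)/(2*g + p)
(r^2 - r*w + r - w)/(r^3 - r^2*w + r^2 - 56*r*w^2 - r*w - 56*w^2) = (r - w)/(r^2 - r*w - 56*w^2)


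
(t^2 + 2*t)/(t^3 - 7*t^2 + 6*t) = (t + 2)/(t^2 - 7*t + 6)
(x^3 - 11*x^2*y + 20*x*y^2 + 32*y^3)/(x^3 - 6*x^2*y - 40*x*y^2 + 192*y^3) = (x + y)/(x + 6*y)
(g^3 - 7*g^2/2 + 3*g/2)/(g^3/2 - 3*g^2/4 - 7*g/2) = 2*(-2*g^2 + 7*g - 3)/(-2*g^2 + 3*g + 14)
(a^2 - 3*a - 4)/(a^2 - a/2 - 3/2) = 2*(a - 4)/(2*a - 3)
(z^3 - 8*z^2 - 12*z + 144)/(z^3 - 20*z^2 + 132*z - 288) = (z + 4)/(z - 8)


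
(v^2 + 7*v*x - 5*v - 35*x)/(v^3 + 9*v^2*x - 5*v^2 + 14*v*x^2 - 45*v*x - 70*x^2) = 1/(v + 2*x)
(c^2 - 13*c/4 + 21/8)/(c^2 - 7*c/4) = (c - 3/2)/c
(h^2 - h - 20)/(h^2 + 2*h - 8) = (h - 5)/(h - 2)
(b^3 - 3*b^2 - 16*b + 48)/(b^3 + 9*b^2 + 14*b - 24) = (b^2 - 7*b + 12)/(b^2 + 5*b - 6)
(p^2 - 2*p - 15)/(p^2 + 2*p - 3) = (p - 5)/(p - 1)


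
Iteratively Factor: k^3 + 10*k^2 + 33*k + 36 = (k + 3)*(k^2 + 7*k + 12) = (k + 3)^2*(k + 4)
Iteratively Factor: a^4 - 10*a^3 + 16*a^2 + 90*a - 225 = (a - 5)*(a^3 - 5*a^2 - 9*a + 45) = (a - 5)*(a - 3)*(a^2 - 2*a - 15) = (a - 5)^2*(a - 3)*(a + 3)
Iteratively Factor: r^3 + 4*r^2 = (r)*(r^2 + 4*r) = r^2*(r + 4)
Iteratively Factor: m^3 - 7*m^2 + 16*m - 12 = (m - 3)*(m^2 - 4*m + 4) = (m - 3)*(m - 2)*(m - 2)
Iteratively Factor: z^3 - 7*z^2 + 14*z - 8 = (z - 2)*(z^2 - 5*z + 4) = (z - 2)*(z - 1)*(z - 4)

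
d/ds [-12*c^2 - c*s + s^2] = -c + 2*s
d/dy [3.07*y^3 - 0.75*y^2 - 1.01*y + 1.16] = 9.21*y^2 - 1.5*y - 1.01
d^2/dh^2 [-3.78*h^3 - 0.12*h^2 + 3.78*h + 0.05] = -22.68*h - 0.24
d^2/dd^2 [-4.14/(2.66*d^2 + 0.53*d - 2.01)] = (58.585968*d^2 + 11.673144*d - 4.14*(5.32*d + 0.53)*(10.64*d + 1.06) - 44.269848)/(2.66*d^2 + 0.53*d - 2.01)^3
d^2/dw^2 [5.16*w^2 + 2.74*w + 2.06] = 10.3200000000000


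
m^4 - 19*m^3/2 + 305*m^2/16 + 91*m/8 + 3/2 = (m - 6)*(m - 4)*(m + 1/4)^2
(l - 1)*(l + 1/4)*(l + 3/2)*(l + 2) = l^4 + 11*l^3/4 + l^2/8 - 25*l/8 - 3/4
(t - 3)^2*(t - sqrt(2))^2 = t^4 - 6*t^3 - 2*sqrt(2)*t^3 + 11*t^2 + 12*sqrt(2)*t^2 - 18*sqrt(2)*t - 12*t + 18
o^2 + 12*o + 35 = (o + 5)*(o + 7)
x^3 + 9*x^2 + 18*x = x*(x + 3)*(x + 6)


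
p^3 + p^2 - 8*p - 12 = (p - 3)*(p + 2)^2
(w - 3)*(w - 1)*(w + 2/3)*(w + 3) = w^4 - w^3/3 - 29*w^2/3 + 3*w + 6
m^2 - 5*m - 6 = (m - 6)*(m + 1)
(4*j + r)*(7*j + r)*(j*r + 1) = 28*j^3*r + 11*j^2*r^2 + 28*j^2 + j*r^3 + 11*j*r + r^2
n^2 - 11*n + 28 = (n - 7)*(n - 4)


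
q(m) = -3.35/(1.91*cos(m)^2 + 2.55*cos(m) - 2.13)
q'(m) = -3.35*(3.82*sin(m)*cos(m) + 2.55*sin(m))/(1.91*cos(m)^2 + 2.55*cos(m) - 2.13)^2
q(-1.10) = 5.77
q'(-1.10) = 37.96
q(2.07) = 1.15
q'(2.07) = -0.25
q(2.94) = 1.20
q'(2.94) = 0.10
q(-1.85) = 1.25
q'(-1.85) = 0.67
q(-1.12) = 5.10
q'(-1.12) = 29.49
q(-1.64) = 1.46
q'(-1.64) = 1.45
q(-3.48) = 1.18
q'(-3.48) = 0.15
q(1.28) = 2.70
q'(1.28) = -7.59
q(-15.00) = 1.13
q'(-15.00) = -0.09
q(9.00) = 1.17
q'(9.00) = 0.16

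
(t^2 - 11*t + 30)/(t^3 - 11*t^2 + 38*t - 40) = (t - 6)/(t^2 - 6*t + 8)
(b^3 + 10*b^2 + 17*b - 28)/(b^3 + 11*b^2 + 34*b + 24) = (b^2 + 6*b - 7)/(b^2 + 7*b + 6)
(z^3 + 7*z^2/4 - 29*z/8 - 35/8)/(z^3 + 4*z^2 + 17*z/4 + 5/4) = (4*z - 7)/(2*(2*z + 1))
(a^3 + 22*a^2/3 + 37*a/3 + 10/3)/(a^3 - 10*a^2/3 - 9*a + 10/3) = (3*a^2 + 16*a + 5)/(3*a^2 - 16*a + 5)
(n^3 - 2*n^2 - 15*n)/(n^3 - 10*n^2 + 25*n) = (n + 3)/(n - 5)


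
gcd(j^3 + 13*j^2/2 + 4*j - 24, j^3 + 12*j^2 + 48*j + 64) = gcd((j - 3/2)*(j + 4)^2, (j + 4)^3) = j^2 + 8*j + 16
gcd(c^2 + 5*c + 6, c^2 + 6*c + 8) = c + 2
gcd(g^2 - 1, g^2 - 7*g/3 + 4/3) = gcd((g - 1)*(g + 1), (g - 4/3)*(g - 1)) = g - 1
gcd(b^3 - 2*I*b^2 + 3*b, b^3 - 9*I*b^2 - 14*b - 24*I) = b + I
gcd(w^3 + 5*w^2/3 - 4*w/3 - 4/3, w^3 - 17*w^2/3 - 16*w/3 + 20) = w + 2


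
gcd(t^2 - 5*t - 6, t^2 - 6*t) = t - 6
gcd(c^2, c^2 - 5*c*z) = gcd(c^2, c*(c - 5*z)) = c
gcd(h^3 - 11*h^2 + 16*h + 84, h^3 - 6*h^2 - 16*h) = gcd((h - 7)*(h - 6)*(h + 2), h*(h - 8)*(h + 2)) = h + 2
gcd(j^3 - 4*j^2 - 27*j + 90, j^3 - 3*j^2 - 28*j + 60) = j^2 - j - 30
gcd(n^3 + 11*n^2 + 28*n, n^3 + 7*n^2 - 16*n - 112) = n^2 + 11*n + 28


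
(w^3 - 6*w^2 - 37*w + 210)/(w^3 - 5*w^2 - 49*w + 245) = (w + 6)/(w + 7)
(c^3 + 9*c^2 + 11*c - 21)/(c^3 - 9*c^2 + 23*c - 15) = (c^2 + 10*c + 21)/(c^2 - 8*c + 15)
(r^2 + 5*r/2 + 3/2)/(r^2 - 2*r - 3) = (r + 3/2)/(r - 3)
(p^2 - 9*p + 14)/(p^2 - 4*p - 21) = (p - 2)/(p + 3)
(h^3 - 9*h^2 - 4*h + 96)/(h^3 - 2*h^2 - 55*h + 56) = (h^2 - h - 12)/(h^2 + 6*h - 7)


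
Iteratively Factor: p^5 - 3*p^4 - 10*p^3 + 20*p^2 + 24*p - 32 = (p - 1)*(p^4 - 2*p^3 - 12*p^2 + 8*p + 32) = (p - 2)*(p - 1)*(p^3 - 12*p - 16) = (p - 4)*(p - 2)*(p - 1)*(p^2 + 4*p + 4) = (p - 4)*(p - 2)*(p - 1)*(p + 2)*(p + 2)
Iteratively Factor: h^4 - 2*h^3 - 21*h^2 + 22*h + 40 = (h + 1)*(h^3 - 3*h^2 - 18*h + 40) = (h + 1)*(h + 4)*(h^2 - 7*h + 10) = (h - 2)*(h + 1)*(h + 4)*(h - 5)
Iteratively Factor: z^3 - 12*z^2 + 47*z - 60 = (z - 5)*(z^2 - 7*z + 12) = (z - 5)*(z - 3)*(z - 4)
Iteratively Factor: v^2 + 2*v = (v)*(v + 2)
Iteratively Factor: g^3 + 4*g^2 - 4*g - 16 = (g + 2)*(g^2 + 2*g - 8) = (g + 2)*(g + 4)*(g - 2)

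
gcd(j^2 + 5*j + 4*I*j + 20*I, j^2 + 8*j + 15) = j + 5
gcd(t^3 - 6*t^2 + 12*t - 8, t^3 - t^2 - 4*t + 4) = t - 2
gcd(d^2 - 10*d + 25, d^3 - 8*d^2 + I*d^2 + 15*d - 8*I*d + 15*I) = d - 5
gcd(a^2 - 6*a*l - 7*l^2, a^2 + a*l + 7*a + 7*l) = a + l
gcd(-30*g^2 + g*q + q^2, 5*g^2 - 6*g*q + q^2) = -5*g + q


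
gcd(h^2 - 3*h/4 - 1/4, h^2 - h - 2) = 1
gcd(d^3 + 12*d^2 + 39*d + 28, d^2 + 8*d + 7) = d^2 + 8*d + 7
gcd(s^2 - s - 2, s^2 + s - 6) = s - 2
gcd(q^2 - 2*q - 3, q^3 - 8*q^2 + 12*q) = 1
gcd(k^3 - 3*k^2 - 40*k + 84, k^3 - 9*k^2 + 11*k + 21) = k - 7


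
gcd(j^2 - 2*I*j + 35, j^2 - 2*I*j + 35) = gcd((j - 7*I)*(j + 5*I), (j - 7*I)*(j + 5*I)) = j^2 - 2*I*j + 35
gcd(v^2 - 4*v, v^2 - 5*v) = v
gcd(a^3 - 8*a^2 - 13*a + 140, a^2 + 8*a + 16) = a + 4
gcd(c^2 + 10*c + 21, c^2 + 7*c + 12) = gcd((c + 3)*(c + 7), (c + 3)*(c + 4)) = c + 3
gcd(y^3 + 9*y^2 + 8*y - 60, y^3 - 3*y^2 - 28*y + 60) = y^2 + 3*y - 10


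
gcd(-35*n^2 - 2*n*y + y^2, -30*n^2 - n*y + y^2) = 5*n + y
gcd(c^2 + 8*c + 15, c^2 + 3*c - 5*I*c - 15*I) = c + 3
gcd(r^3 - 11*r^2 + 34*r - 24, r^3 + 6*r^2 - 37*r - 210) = r - 6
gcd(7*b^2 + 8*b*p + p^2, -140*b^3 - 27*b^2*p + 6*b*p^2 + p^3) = 7*b + p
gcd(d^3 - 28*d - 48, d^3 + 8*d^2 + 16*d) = d + 4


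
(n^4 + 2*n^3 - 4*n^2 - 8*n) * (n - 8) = n^5 - 6*n^4 - 20*n^3 + 24*n^2 + 64*n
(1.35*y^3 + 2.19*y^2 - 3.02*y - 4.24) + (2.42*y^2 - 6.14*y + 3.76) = 1.35*y^3 + 4.61*y^2 - 9.16*y - 0.48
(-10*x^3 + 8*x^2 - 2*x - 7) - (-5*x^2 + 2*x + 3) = -10*x^3 + 13*x^2 - 4*x - 10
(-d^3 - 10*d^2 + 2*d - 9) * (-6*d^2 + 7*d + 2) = 6*d^5 + 53*d^4 - 84*d^3 + 48*d^2 - 59*d - 18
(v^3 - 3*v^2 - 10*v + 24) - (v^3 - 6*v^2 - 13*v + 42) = 3*v^2 + 3*v - 18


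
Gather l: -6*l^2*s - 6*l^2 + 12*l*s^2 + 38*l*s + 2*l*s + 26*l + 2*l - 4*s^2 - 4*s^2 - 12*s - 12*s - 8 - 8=l^2*(-6*s - 6) + l*(12*s^2 + 40*s + 28) - 8*s^2 - 24*s - 16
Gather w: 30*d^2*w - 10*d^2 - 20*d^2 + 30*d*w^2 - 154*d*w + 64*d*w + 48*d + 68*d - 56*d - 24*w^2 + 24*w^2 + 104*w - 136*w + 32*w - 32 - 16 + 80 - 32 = -30*d^2 + 30*d*w^2 + 60*d + w*(30*d^2 - 90*d)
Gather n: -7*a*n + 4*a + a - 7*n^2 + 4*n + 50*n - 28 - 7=5*a - 7*n^2 + n*(54 - 7*a) - 35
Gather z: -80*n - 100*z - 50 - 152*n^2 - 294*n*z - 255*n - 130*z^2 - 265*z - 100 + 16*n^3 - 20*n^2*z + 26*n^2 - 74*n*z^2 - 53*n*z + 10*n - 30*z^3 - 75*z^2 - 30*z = 16*n^3 - 126*n^2 - 325*n - 30*z^3 + z^2*(-74*n - 205) + z*(-20*n^2 - 347*n - 395) - 150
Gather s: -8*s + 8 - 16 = -8*s - 8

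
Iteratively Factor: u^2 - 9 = (u + 3)*(u - 3)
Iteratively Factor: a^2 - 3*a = (a - 3)*(a)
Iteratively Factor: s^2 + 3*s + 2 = (s + 2)*(s + 1)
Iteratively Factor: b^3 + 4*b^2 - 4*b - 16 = (b - 2)*(b^2 + 6*b + 8) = (b - 2)*(b + 4)*(b + 2)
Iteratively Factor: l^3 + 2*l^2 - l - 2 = (l + 2)*(l^2 - 1) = (l - 1)*(l + 2)*(l + 1)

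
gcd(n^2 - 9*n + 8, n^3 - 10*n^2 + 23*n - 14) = n - 1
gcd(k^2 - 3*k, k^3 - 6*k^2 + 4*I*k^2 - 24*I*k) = k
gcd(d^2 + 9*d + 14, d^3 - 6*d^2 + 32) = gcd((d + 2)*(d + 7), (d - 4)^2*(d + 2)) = d + 2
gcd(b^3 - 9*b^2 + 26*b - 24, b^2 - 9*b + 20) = b - 4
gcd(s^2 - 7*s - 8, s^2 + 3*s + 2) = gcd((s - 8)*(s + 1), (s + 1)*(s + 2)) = s + 1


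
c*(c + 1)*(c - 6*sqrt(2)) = c^3 - 6*sqrt(2)*c^2 + c^2 - 6*sqrt(2)*c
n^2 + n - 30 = (n - 5)*(n + 6)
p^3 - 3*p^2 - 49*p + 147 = (p - 7)*(p - 3)*(p + 7)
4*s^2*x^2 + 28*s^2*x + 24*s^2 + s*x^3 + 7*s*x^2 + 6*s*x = (4*s + x)*(x + 6)*(s*x + s)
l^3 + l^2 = l^2*(l + 1)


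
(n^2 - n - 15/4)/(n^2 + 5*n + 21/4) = (2*n - 5)/(2*n + 7)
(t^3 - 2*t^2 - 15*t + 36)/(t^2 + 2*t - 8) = (t^2 - 6*t + 9)/(t - 2)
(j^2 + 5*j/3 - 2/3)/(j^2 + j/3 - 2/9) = 3*(j + 2)/(3*j + 2)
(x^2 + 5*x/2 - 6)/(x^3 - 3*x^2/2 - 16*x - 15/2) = (-2*x^2 - 5*x + 12)/(-2*x^3 + 3*x^2 + 32*x + 15)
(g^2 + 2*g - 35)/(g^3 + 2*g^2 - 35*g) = 1/g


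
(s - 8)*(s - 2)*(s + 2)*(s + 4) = s^4 - 4*s^3 - 36*s^2 + 16*s + 128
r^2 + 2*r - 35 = (r - 5)*(r + 7)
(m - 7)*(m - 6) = m^2 - 13*m + 42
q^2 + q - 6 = (q - 2)*(q + 3)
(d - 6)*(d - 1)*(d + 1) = d^3 - 6*d^2 - d + 6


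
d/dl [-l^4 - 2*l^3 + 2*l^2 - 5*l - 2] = -4*l^3 - 6*l^2 + 4*l - 5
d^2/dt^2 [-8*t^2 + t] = -16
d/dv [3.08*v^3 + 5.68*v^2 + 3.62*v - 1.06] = 9.24*v^2 + 11.36*v + 3.62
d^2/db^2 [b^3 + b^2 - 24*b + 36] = 6*b + 2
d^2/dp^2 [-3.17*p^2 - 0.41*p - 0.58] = -6.34000000000000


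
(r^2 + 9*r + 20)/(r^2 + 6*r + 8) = (r + 5)/(r + 2)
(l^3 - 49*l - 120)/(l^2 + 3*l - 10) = (l^2 - 5*l - 24)/(l - 2)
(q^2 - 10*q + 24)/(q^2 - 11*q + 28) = (q - 6)/(q - 7)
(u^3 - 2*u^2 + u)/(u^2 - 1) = u*(u - 1)/(u + 1)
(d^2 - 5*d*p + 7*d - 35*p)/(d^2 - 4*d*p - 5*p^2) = (d + 7)/(d + p)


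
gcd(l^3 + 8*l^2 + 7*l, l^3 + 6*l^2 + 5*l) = l^2 + l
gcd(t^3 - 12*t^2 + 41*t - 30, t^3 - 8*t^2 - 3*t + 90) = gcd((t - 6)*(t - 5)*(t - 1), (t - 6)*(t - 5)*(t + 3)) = t^2 - 11*t + 30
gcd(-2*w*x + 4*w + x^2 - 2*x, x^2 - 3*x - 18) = 1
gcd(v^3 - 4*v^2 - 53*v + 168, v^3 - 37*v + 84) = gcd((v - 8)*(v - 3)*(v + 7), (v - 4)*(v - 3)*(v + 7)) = v^2 + 4*v - 21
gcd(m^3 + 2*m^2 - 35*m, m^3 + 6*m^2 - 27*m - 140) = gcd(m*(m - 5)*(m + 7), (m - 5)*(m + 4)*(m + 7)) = m^2 + 2*m - 35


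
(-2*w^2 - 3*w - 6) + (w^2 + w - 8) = -w^2 - 2*w - 14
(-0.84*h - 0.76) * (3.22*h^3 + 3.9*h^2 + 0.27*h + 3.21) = -2.7048*h^4 - 5.7232*h^3 - 3.1908*h^2 - 2.9016*h - 2.4396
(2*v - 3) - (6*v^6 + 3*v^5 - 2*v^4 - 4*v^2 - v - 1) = -6*v^6 - 3*v^5 + 2*v^4 + 4*v^2 + 3*v - 2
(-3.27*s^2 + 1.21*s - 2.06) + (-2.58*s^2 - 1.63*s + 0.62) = -5.85*s^2 - 0.42*s - 1.44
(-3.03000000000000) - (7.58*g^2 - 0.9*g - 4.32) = -7.58*g^2 + 0.9*g + 1.29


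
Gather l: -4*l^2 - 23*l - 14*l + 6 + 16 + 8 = -4*l^2 - 37*l + 30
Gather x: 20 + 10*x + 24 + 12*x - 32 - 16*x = 6*x + 12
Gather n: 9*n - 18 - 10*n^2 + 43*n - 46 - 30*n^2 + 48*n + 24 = -40*n^2 + 100*n - 40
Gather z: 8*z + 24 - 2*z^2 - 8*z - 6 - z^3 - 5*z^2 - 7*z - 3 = -z^3 - 7*z^2 - 7*z + 15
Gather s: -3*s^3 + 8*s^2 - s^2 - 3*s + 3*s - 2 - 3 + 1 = -3*s^3 + 7*s^2 - 4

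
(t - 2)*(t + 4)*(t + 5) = t^3 + 7*t^2 + 2*t - 40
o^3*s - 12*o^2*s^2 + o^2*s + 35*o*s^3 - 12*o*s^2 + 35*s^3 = (o - 7*s)*(o - 5*s)*(o*s + s)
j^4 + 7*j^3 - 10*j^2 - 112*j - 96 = (j - 4)*(j + 1)*(j + 4)*(j + 6)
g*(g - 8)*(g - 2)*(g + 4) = g^4 - 6*g^3 - 24*g^2 + 64*g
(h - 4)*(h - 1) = h^2 - 5*h + 4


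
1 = 1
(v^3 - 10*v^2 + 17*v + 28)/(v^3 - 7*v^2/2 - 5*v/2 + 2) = 2*(v - 7)/(2*v - 1)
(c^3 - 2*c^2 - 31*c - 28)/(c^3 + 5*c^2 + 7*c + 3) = (c^2 - 3*c - 28)/(c^2 + 4*c + 3)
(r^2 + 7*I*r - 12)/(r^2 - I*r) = (r^2 + 7*I*r - 12)/(r*(r - I))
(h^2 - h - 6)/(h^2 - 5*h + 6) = (h + 2)/(h - 2)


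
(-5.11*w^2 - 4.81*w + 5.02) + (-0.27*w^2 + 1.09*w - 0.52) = -5.38*w^2 - 3.72*w + 4.5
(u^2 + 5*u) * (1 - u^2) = -u^4 - 5*u^3 + u^2 + 5*u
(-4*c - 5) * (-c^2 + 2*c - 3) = 4*c^3 - 3*c^2 + 2*c + 15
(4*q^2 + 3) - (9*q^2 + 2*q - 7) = -5*q^2 - 2*q + 10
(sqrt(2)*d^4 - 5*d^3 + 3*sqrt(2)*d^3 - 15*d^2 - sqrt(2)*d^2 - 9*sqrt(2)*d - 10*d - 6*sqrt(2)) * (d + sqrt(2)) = sqrt(2)*d^5 - 3*d^4 + 3*sqrt(2)*d^4 - 9*d^3 - 6*sqrt(2)*d^3 - 24*sqrt(2)*d^2 - 12*d^2 - 16*sqrt(2)*d - 18*d - 12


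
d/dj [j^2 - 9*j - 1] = 2*j - 9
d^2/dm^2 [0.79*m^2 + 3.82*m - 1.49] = 1.58000000000000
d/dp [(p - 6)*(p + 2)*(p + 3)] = 3*p^2 - 2*p - 24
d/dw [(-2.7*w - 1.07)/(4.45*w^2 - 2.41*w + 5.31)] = (12.015*w^2 + 9.523*w - 16.9157)/(19.8025*w^4 - 21.449*w^3 + 53.0671*w^2 - 25.5942*w + 28.1961)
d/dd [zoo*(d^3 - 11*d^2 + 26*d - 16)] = zoo*(d^2 + d + 1)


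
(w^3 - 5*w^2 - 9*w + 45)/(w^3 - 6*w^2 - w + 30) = (w + 3)/(w + 2)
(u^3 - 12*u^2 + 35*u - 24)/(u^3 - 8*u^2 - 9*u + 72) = (u - 1)/(u + 3)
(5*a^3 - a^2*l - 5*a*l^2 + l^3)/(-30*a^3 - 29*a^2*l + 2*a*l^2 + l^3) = (-a + l)/(6*a + l)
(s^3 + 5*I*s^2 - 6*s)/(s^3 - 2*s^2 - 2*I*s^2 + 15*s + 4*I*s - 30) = s*(s + 2*I)/(s^2 - s*(2 + 5*I) + 10*I)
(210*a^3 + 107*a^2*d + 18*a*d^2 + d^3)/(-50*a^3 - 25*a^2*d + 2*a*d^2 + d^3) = (-42*a^2 - 13*a*d - d^2)/(10*a^2 + 3*a*d - d^2)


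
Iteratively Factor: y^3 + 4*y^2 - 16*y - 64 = (y + 4)*(y^2 - 16) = (y - 4)*(y + 4)*(y + 4)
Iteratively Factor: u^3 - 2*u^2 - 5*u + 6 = (u + 2)*(u^2 - 4*u + 3) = (u - 1)*(u + 2)*(u - 3)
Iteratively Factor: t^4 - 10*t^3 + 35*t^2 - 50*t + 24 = (t - 4)*(t^3 - 6*t^2 + 11*t - 6) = (t - 4)*(t - 3)*(t^2 - 3*t + 2) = (t - 4)*(t - 3)*(t - 2)*(t - 1)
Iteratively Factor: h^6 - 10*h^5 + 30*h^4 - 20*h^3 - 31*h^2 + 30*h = (h - 5)*(h^5 - 5*h^4 + 5*h^3 + 5*h^2 - 6*h) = (h - 5)*(h + 1)*(h^4 - 6*h^3 + 11*h^2 - 6*h) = (h - 5)*(h - 3)*(h + 1)*(h^3 - 3*h^2 + 2*h) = (h - 5)*(h - 3)*(h - 2)*(h + 1)*(h^2 - h) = h*(h - 5)*(h - 3)*(h - 2)*(h + 1)*(h - 1)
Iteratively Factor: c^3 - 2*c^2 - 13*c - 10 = (c + 1)*(c^2 - 3*c - 10) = (c - 5)*(c + 1)*(c + 2)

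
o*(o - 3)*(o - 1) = o^3 - 4*o^2 + 3*o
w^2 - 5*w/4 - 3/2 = (w - 2)*(w + 3/4)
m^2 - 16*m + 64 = (m - 8)^2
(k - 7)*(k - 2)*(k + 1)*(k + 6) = k^4 - 2*k^3 - 43*k^2 + 44*k + 84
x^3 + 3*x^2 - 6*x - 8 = (x - 2)*(x + 1)*(x + 4)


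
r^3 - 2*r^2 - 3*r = r*(r - 3)*(r + 1)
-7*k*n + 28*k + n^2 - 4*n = (-7*k + n)*(n - 4)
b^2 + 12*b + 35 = (b + 5)*(b + 7)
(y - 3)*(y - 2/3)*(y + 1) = y^3 - 8*y^2/3 - 5*y/3 + 2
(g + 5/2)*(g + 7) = g^2 + 19*g/2 + 35/2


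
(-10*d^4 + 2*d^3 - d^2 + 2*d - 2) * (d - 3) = -10*d^5 + 32*d^4 - 7*d^3 + 5*d^2 - 8*d + 6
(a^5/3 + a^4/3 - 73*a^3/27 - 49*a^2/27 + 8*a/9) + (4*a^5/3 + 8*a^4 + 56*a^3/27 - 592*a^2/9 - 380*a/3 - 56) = 5*a^5/3 + 25*a^4/3 - 17*a^3/27 - 1825*a^2/27 - 1132*a/9 - 56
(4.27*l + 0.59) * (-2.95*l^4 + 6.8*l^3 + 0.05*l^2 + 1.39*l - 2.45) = -12.5965*l^5 + 27.2955*l^4 + 4.2255*l^3 + 5.9648*l^2 - 9.6414*l - 1.4455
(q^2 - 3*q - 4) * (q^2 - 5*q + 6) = q^4 - 8*q^3 + 17*q^2 + 2*q - 24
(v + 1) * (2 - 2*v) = 2 - 2*v^2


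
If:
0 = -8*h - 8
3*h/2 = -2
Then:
No Solution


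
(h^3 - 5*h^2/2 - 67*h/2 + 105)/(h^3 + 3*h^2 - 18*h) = (2*h^2 - 17*h + 35)/(2*h*(h - 3))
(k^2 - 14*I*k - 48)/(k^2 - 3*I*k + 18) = (k - 8*I)/(k + 3*I)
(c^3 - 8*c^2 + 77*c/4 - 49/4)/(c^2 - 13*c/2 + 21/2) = (2*c^2 - 9*c + 7)/(2*(c - 3))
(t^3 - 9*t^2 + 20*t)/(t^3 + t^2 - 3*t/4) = 4*(t^2 - 9*t + 20)/(4*t^2 + 4*t - 3)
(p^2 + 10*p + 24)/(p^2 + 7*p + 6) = (p + 4)/(p + 1)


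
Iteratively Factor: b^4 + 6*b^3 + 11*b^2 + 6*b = (b + 1)*(b^3 + 5*b^2 + 6*b) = b*(b + 1)*(b^2 + 5*b + 6) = b*(b + 1)*(b + 2)*(b + 3)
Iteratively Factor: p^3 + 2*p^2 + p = (p + 1)*(p^2 + p) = (p + 1)^2*(p)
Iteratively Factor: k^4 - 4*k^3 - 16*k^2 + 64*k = (k + 4)*(k^3 - 8*k^2 + 16*k) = (k - 4)*(k + 4)*(k^2 - 4*k) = k*(k - 4)*(k + 4)*(k - 4)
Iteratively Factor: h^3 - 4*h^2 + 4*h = (h - 2)*(h^2 - 2*h) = h*(h - 2)*(h - 2)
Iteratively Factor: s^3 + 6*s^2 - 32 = (s + 4)*(s^2 + 2*s - 8) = (s - 2)*(s + 4)*(s + 4)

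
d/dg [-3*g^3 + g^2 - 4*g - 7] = -9*g^2 + 2*g - 4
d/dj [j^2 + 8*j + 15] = 2*j + 8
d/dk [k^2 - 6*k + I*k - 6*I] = 2*k - 6 + I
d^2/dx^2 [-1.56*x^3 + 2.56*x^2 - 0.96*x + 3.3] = 5.12 - 9.36*x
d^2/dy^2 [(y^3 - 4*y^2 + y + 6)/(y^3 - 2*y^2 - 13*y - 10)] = 4*(-y^3 + 24*y^2 - 102*y + 182)/(y^6 - 9*y^5 - 3*y^4 + 153*y^3 + 30*y^2 - 900*y - 1000)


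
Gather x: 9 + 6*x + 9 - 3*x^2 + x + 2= -3*x^2 + 7*x + 20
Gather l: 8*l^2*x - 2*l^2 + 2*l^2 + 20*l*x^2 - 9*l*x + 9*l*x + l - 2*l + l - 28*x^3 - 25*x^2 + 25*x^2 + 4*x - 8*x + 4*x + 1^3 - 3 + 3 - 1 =8*l^2*x + 20*l*x^2 - 28*x^3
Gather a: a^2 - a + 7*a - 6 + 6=a^2 + 6*a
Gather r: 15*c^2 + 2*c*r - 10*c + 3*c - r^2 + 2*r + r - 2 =15*c^2 - 7*c - r^2 + r*(2*c + 3) - 2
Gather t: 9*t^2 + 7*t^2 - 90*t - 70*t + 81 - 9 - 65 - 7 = 16*t^2 - 160*t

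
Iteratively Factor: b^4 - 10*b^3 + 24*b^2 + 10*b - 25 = (b - 1)*(b^3 - 9*b^2 + 15*b + 25) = (b - 5)*(b - 1)*(b^2 - 4*b - 5) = (b - 5)*(b - 1)*(b + 1)*(b - 5)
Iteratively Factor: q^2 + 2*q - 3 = (q + 3)*(q - 1)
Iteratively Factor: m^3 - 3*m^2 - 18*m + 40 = (m + 4)*(m^2 - 7*m + 10) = (m - 2)*(m + 4)*(m - 5)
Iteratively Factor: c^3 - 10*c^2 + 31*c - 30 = (c - 2)*(c^2 - 8*c + 15) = (c - 3)*(c - 2)*(c - 5)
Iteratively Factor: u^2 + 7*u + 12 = (u + 3)*(u + 4)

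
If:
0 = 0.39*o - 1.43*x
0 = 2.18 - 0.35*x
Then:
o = 22.84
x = 6.23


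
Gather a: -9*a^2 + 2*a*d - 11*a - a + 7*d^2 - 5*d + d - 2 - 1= -9*a^2 + a*(2*d - 12) + 7*d^2 - 4*d - 3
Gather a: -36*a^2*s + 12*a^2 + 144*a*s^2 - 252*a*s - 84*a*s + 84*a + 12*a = a^2*(12 - 36*s) + a*(144*s^2 - 336*s + 96)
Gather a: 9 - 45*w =9 - 45*w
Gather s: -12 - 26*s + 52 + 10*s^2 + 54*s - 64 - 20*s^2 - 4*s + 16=-10*s^2 + 24*s - 8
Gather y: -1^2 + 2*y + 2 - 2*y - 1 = 0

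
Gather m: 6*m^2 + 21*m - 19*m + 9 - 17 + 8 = 6*m^2 + 2*m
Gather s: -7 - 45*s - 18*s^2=-18*s^2 - 45*s - 7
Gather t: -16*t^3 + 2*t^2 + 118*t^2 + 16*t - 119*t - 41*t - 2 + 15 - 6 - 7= -16*t^3 + 120*t^2 - 144*t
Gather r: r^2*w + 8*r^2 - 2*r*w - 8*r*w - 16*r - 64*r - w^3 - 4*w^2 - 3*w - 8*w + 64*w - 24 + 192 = r^2*(w + 8) + r*(-10*w - 80) - w^3 - 4*w^2 + 53*w + 168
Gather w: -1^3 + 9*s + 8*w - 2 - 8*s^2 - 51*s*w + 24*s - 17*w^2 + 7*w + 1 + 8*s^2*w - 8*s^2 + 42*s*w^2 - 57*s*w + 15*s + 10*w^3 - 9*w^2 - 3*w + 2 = -16*s^2 + 48*s + 10*w^3 + w^2*(42*s - 26) + w*(8*s^2 - 108*s + 12)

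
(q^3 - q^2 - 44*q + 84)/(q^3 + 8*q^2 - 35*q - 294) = (q - 2)/(q + 7)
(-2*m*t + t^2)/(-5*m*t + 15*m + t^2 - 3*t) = t*(2*m - t)/(5*m*t - 15*m - t^2 + 3*t)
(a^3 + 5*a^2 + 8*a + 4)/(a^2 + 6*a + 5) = (a^2 + 4*a + 4)/(a + 5)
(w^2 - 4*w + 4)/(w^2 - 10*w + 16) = (w - 2)/(w - 8)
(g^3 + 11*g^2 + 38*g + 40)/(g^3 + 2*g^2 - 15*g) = (g^2 + 6*g + 8)/(g*(g - 3))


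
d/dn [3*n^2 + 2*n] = 6*n + 2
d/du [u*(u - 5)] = 2*u - 5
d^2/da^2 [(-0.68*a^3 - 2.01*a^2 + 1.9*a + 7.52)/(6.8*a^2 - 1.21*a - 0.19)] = (2.8421709430404e-14*a^5 + 1.13686837721616e-13*a^4 + 138.887144*a^3 + 2069.829288*a^2 - 356.665848*a + 40.433002)/(314.432*a^6 - 167.8512*a^5 + 3.51084*a^4 + 7.608359*a^3 - 0.0980970000000001*a^2 - 0.131043*a - 0.006859)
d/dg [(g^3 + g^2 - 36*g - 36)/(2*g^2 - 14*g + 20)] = (g^4 - 14*g^3 + 59*g^2 + 92*g - 612)/(2*(g^4 - 14*g^3 + 69*g^2 - 140*g + 100))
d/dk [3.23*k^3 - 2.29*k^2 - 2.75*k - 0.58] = 9.69*k^2 - 4.58*k - 2.75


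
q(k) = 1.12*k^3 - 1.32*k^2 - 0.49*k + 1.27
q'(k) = 3.36*k^2 - 2.64*k - 0.49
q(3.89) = 45.32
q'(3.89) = 40.08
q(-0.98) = -0.57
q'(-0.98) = 5.32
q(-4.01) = -90.21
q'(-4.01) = 64.13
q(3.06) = 19.50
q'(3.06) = 22.89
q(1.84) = 2.88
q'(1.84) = 6.03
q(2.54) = 9.86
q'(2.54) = 14.48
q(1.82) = 2.76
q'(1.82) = 5.83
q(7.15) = 339.67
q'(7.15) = 152.41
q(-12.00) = -2118.29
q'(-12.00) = 515.03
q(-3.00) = -39.38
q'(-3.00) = 37.67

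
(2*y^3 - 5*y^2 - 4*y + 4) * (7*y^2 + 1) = 14*y^5 - 35*y^4 - 26*y^3 + 23*y^2 - 4*y + 4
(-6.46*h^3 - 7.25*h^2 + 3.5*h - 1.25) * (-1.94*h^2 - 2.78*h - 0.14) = 12.5324*h^5 + 32.0238*h^4 + 14.2694*h^3 - 6.29*h^2 + 2.985*h + 0.175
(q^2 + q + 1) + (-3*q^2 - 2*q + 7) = -2*q^2 - q + 8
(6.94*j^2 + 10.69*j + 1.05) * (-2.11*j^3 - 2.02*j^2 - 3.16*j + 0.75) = -14.6434*j^5 - 36.5747*j^4 - 45.7397*j^3 - 30.6964*j^2 + 4.6995*j + 0.7875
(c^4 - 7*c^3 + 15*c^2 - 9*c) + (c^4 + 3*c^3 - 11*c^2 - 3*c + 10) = 2*c^4 - 4*c^3 + 4*c^2 - 12*c + 10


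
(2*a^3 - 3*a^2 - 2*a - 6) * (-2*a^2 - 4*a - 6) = -4*a^5 - 2*a^4 + 4*a^3 + 38*a^2 + 36*a + 36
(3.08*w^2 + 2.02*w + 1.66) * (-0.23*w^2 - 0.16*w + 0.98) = -0.7084*w^4 - 0.9574*w^3 + 2.3134*w^2 + 1.714*w + 1.6268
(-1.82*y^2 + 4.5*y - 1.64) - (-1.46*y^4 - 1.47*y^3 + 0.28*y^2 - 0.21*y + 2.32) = 1.46*y^4 + 1.47*y^3 - 2.1*y^2 + 4.71*y - 3.96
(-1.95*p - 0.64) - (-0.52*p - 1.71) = 1.07 - 1.43*p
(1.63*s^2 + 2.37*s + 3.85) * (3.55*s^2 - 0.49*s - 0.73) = 5.7865*s^4 + 7.6148*s^3 + 11.3163*s^2 - 3.6166*s - 2.8105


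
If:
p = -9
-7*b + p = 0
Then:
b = -9/7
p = -9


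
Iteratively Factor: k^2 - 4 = (k - 2)*(k + 2)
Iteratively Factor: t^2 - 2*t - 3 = (t + 1)*(t - 3)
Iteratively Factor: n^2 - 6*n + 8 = (n - 2)*(n - 4)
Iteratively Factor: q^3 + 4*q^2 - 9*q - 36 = (q + 4)*(q^2 - 9) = (q - 3)*(q + 4)*(q + 3)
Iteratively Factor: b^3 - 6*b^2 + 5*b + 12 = (b + 1)*(b^2 - 7*b + 12) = (b - 3)*(b + 1)*(b - 4)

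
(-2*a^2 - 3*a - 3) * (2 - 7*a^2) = 14*a^4 + 21*a^3 + 17*a^2 - 6*a - 6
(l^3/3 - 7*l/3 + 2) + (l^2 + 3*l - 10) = l^3/3 + l^2 + 2*l/3 - 8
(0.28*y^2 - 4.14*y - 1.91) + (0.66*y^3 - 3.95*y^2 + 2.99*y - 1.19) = 0.66*y^3 - 3.67*y^2 - 1.15*y - 3.1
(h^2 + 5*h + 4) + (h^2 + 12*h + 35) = 2*h^2 + 17*h + 39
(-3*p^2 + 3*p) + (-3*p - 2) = -3*p^2 - 2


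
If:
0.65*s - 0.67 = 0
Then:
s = 1.03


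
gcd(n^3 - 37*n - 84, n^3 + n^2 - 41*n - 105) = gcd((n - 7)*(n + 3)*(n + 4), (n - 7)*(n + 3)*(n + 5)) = n^2 - 4*n - 21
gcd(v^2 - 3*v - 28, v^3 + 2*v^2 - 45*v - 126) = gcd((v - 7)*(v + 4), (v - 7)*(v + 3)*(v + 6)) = v - 7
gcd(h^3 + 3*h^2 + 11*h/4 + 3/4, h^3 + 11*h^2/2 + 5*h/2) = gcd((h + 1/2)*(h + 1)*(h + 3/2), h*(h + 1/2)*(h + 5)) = h + 1/2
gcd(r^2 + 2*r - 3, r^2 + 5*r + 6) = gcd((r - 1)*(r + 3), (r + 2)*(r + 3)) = r + 3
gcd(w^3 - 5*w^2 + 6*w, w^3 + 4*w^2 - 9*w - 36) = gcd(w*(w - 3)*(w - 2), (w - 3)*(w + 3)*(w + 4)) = w - 3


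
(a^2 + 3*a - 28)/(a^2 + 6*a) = (a^2 + 3*a - 28)/(a*(a + 6))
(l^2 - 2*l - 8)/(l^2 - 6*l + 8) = (l + 2)/(l - 2)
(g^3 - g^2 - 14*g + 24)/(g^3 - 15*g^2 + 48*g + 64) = (g^3 - g^2 - 14*g + 24)/(g^3 - 15*g^2 + 48*g + 64)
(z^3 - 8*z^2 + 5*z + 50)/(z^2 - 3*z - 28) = (-z^3 + 8*z^2 - 5*z - 50)/(-z^2 + 3*z + 28)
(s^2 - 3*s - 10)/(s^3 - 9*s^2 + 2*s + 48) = (s - 5)/(s^2 - 11*s + 24)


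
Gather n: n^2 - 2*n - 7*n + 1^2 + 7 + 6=n^2 - 9*n + 14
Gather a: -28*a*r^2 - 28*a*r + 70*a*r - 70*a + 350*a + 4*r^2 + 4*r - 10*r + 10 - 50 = a*(-28*r^2 + 42*r + 280) + 4*r^2 - 6*r - 40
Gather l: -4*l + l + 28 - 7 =21 - 3*l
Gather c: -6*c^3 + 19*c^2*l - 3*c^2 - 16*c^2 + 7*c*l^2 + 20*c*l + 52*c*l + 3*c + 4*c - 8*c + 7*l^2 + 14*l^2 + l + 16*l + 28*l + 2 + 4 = -6*c^3 + c^2*(19*l - 19) + c*(7*l^2 + 72*l - 1) + 21*l^2 + 45*l + 6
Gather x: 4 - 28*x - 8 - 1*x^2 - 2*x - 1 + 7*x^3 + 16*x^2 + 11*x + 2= 7*x^3 + 15*x^2 - 19*x - 3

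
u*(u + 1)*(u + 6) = u^3 + 7*u^2 + 6*u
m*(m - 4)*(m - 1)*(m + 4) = m^4 - m^3 - 16*m^2 + 16*m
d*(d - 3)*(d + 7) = d^3 + 4*d^2 - 21*d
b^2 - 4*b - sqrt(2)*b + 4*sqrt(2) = (b - 4)*(b - sqrt(2))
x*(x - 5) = x^2 - 5*x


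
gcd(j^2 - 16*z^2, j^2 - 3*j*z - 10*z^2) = 1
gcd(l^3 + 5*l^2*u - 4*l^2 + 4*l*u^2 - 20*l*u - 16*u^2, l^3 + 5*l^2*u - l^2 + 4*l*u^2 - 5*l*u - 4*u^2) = l^2 + 5*l*u + 4*u^2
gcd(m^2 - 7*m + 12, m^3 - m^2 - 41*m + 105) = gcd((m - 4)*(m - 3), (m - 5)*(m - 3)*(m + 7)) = m - 3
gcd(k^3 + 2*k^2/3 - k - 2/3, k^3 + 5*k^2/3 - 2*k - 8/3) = k + 1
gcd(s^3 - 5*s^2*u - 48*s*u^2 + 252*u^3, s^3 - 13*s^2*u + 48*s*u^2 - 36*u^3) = s^2 - 12*s*u + 36*u^2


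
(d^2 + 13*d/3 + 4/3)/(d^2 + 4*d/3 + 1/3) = (d + 4)/(d + 1)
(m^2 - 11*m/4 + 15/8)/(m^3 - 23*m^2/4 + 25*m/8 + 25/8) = (2*m - 3)/(2*m^2 - 9*m - 5)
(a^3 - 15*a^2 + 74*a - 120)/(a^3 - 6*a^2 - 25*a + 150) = (a - 4)/(a + 5)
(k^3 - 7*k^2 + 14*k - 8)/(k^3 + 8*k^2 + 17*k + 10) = (k^3 - 7*k^2 + 14*k - 8)/(k^3 + 8*k^2 + 17*k + 10)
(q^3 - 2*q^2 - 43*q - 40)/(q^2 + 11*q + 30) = (q^2 - 7*q - 8)/(q + 6)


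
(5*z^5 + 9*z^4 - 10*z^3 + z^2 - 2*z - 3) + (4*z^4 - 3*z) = 5*z^5 + 13*z^4 - 10*z^3 + z^2 - 5*z - 3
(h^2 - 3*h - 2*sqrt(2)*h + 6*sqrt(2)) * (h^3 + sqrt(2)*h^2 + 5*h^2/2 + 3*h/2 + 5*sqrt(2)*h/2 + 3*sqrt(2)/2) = h^5 - sqrt(2)*h^4 - h^4/2 - 10*h^3 + sqrt(2)*h^3/2 - 5*h^2/2 + 6*sqrt(2)*h^2 + 9*sqrt(2)*h/2 + 24*h + 18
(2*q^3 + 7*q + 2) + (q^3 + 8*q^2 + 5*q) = 3*q^3 + 8*q^2 + 12*q + 2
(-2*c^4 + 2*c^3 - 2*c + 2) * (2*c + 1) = -4*c^5 + 2*c^4 + 2*c^3 - 4*c^2 + 2*c + 2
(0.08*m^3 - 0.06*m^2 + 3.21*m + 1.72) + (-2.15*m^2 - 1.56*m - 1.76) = 0.08*m^3 - 2.21*m^2 + 1.65*m - 0.04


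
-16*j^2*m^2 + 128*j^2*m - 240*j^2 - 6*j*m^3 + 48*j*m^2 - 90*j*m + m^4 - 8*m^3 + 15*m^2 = (-8*j + m)*(2*j + m)*(m - 5)*(m - 3)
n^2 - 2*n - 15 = (n - 5)*(n + 3)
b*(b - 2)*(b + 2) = b^3 - 4*b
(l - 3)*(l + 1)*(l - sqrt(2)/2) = l^3 - 2*l^2 - sqrt(2)*l^2/2 - 3*l + sqrt(2)*l + 3*sqrt(2)/2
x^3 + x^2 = x^2*(x + 1)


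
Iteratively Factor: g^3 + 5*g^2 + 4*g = (g)*(g^2 + 5*g + 4) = g*(g + 1)*(g + 4)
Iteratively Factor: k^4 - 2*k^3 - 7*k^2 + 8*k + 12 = (k - 3)*(k^3 + k^2 - 4*k - 4) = (k - 3)*(k + 1)*(k^2 - 4) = (k - 3)*(k - 2)*(k + 1)*(k + 2)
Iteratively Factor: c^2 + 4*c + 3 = (c + 3)*(c + 1)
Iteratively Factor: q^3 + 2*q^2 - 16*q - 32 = (q + 2)*(q^2 - 16) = (q + 2)*(q + 4)*(q - 4)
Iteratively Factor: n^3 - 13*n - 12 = (n + 1)*(n^2 - n - 12) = (n + 1)*(n + 3)*(n - 4)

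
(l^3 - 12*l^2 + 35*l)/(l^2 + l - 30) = l*(l - 7)/(l + 6)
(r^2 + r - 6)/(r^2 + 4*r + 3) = (r - 2)/(r + 1)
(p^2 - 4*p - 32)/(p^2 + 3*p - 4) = (p - 8)/(p - 1)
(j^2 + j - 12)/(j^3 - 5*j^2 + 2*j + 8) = (j^2 + j - 12)/(j^3 - 5*j^2 + 2*j + 8)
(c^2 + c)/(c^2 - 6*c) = (c + 1)/(c - 6)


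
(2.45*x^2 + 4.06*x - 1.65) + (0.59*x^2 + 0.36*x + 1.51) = 3.04*x^2 + 4.42*x - 0.14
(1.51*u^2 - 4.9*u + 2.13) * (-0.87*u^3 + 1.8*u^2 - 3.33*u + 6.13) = -1.3137*u^5 + 6.981*u^4 - 15.7014*u^3 + 29.4073*u^2 - 37.1299*u + 13.0569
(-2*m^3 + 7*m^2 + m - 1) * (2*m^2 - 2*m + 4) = -4*m^5 + 18*m^4 - 20*m^3 + 24*m^2 + 6*m - 4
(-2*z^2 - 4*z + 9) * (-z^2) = 2*z^4 + 4*z^3 - 9*z^2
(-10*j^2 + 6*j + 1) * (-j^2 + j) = 10*j^4 - 16*j^3 + 5*j^2 + j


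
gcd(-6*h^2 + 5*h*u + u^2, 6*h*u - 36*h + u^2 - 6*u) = 6*h + u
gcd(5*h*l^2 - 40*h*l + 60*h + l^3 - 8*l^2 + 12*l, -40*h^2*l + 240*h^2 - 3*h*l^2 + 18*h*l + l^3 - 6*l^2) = 5*h*l - 30*h + l^2 - 6*l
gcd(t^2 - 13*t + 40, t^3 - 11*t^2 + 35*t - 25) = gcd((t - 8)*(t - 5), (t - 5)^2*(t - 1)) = t - 5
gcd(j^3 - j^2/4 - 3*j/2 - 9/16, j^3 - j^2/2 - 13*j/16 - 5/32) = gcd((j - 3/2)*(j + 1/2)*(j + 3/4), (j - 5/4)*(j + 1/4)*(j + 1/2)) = j + 1/2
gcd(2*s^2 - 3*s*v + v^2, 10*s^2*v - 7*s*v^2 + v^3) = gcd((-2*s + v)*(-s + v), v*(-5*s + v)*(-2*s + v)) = 2*s - v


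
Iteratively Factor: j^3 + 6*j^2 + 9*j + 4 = (j + 1)*(j^2 + 5*j + 4) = (j + 1)*(j + 4)*(j + 1)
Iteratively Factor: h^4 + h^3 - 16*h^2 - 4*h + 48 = (h + 2)*(h^3 - h^2 - 14*h + 24) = (h - 2)*(h + 2)*(h^2 + h - 12) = (h - 3)*(h - 2)*(h + 2)*(h + 4)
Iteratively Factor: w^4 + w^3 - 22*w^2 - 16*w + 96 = (w + 4)*(w^3 - 3*w^2 - 10*w + 24) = (w + 3)*(w + 4)*(w^2 - 6*w + 8) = (w - 4)*(w + 3)*(w + 4)*(w - 2)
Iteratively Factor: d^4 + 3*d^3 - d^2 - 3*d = (d + 1)*(d^3 + 2*d^2 - 3*d) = (d + 1)*(d + 3)*(d^2 - d) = d*(d + 1)*(d + 3)*(d - 1)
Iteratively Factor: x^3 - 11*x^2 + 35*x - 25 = (x - 1)*(x^2 - 10*x + 25) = (x - 5)*(x - 1)*(x - 5)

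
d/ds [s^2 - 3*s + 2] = 2*s - 3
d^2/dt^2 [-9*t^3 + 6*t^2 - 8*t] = 12 - 54*t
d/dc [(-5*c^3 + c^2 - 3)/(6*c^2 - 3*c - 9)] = (-10*c^4 + 10*c^3 + 44*c^2 + 6*c - 3)/(3*(4*c^4 - 4*c^3 - 11*c^2 + 6*c + 9))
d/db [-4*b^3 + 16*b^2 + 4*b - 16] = -12*b^2 + 32*b + 4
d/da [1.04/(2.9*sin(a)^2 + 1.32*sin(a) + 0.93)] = -(6.032*sin(a) + 1.3728)*cos(a)/(2.9*sin(a)^2 + 1.32*sin(a) + 0.93)^2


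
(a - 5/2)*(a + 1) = a^2 - 3*a/2 - 5/2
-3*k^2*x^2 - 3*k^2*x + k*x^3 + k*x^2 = x*(-3*k + x)*(k*x + k)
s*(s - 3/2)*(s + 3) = s^3 + 3*s^2/2 - 9*s/2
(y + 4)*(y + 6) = y^2 + 10*y + 24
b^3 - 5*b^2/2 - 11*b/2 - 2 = (b - 4)*(b + 1/2)*(b + 1)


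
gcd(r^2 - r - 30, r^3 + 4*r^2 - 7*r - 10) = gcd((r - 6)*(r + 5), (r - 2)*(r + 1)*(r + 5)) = r + 5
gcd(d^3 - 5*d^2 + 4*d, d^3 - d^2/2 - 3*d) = d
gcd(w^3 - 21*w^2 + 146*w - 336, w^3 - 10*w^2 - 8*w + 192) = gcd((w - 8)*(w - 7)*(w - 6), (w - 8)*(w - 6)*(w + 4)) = w^2 - 14*w + 48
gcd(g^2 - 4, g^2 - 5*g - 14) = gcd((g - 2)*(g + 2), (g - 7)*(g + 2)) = g + 2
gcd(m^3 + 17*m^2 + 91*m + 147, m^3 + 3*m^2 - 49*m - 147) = m^2 + 10*m + 21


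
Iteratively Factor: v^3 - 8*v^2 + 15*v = (v - 5)*(v^2 - 3*v) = v*(v - 5)*(v - 3)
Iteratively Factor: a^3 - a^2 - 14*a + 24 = (a - 2)*(a^2 + a - 12) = (a - 3)*(a - 2)*(a + 4)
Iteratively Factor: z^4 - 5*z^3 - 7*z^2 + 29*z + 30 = (z - 5)*(z^3 - 7*z - 6) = (z - 5)*(z - 3)*(z^2 + 3*z + 2) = (z - 5)*(z - 3)*(z + 1)*(z + 2)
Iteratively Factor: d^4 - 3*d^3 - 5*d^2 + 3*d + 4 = (d - 4)*(d^3 + d^2 - d - 1) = (d - 4)*(d + 1)*(d^2 - 1) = (d - 4)*(d - 1)*(d + 1)*(d + 1)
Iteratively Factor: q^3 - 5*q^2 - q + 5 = (q - 5)*(q^2 - 1) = (q - 5)*(q - 1)*(q + 1)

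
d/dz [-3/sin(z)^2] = 6*cos(z)/sin(z)^3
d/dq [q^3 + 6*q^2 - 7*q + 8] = 3*q^2 + 12*q - 7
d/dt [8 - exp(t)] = -exp(t)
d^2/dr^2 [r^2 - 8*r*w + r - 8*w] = 2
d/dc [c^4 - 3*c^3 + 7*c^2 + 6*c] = 4*c^3 - 9*c^2 + 14*c + 6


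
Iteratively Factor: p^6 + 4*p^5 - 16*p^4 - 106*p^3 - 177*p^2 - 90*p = (p + 1)*(p^5 + 3*p^4 - 19*p^3 - 87*p^2 - 90*p) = (p + 1)*(p + 3)*(p^4 - 19*p^2 - 30*p) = p*(p + 1)*(p + 3)*(p^3 - 19*p - 30) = p*(p - 5)*(p + 1)*(p + 3)*(p^2 + 5*p + 6) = p*(p - 5)*(p + 1)*(p + 3)^2*(p + 2)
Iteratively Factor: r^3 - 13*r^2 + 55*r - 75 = (r - 5)*(r^2 - 8*r + 15) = (r - 5)*(r - 3)*(r - 5)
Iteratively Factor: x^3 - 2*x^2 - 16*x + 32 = (x + 4)*(x^2 - 6*x + 8) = (x - 2)*(x + 4)*(x - 4)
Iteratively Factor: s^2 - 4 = (s + 2)*(s - 2)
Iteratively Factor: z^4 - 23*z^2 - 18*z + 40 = (z - 1)*(z^3 + z^2 - 22*z - 40) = (z - 1)*(z + 4)*(z^2 - 3*z - 10) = (z - 5)*(z - 1)*(z + 4)*(z + 2)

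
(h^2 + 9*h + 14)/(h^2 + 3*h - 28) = (h + 2)/(h - 4)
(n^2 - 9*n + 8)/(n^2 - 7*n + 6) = (n - 8)/(n - 6)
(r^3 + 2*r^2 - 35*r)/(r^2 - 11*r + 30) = r*(r + 7)/(r - 6)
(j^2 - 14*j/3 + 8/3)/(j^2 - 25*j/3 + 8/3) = (3*j^2 - 14*j + 8)/(3*j^2 - 25*j + 8)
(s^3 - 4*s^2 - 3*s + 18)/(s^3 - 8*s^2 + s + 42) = (s - 3)/(s - 7)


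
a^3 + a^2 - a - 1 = (a - 1)*(a + 1)^2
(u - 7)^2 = u^2 - 14*u + 49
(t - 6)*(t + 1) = t^2 - 5*t - 6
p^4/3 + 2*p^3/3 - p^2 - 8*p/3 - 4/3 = (p/3 + 1/3)*(p - 2)*(p + 1)*(p + 2)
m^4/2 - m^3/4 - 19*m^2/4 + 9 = (m/2 + 1)*(m - 3)*(m - 3/2)*(m + 2)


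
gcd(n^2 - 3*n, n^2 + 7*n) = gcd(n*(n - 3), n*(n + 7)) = n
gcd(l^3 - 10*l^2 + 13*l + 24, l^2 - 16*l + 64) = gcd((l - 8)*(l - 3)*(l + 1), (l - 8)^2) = l - 8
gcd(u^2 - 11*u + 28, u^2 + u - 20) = u - 4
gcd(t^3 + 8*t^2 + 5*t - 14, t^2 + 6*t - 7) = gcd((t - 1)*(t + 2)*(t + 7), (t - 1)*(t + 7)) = t^2 + 6*t - 7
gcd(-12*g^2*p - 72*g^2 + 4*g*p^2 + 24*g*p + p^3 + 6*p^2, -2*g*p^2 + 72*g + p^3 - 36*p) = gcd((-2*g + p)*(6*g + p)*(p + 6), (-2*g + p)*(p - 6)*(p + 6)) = -2*g*p - 12*g + p^2 + 6*p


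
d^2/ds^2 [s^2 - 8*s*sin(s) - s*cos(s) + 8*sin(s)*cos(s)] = 8*s*sin(s) + s*cos(s) + 2*sin(s) - 16*sin(2*s) - 16*cos(s) + 2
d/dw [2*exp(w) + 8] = 2*exp(w)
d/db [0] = 0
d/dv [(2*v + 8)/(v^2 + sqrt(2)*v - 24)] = 2*(v^2 + sqrt(2)*v - (v + 4)*(2*v + sqrt(2)) - 24)/(v^2 + sqrt(2)*v - 24)^2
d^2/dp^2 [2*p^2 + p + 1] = 4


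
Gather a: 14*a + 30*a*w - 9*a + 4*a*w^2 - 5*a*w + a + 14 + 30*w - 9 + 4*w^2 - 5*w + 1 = a*(4*w^2 + 25*w + 6) + 4*w^2 + 25*w + 6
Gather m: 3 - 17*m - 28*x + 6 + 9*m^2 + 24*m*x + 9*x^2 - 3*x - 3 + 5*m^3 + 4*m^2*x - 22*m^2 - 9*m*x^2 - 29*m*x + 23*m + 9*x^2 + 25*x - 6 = 5*m^3 + m^2*(4*x - 13) + m*(-9*x^2 - 5*x + 6) + 18*x^2 - 6*x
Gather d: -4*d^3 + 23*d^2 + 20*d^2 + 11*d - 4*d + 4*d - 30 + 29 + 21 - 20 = -4*d^3 + 43*d^2 + 11*d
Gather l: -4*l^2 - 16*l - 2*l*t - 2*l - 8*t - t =-4*l^2 + l*(-2*t - 18) - 9*t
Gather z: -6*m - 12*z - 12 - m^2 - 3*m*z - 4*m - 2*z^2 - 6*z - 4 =-m^2 - 10*m - 2*z^2 + z*(-3*m - 18) - 16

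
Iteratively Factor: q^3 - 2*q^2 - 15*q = (q + 3)*(q^2 - 5*q) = (q - 5)*(q + 3)*(q)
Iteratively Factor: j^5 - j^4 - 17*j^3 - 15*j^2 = (j - 5)*(j^4 + 4*j^3 + 3*j^2) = j*(j - 5)*(j^3 + 4*j^2 + 3*j) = j^2*(j - 5)*(j^2 + 4*j + 3) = j^2*(j - 5)*(j + 3)*(j + 1)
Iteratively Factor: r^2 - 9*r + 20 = (r - 4)*(r - 5)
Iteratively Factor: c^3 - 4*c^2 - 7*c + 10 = (c + 2)*(c^2 - 6*c + 5) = (c - 5)*(c + 2)*(c - 1)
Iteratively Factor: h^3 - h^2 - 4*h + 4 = (h + 2)*(h^2 - 3*h + 2) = (h - 1)*(h + 2)*(h - 2)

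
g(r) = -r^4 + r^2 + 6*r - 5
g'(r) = -4*r^3 + 2*r + 6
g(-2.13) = -33.83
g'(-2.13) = 40.39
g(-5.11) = -691.39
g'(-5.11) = 529.51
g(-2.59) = -58.83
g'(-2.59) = 70.32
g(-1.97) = -28.00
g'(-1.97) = 32.64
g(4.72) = -450.73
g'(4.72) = -405.18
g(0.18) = -3.89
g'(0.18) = 6.34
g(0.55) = -1.49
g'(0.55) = 6.43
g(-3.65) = -191.07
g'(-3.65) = 193.21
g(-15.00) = -50495.00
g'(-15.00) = 13476.00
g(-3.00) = -95.00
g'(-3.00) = 108.00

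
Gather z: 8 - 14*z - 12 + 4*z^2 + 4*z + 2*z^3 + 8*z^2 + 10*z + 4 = 2*z^3 + 12*z^2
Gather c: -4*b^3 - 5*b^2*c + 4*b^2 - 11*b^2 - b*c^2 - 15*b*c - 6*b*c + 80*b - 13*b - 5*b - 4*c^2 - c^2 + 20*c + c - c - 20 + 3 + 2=-4*b^3 - 7*b^2 + 62*b + c^2*(-b - 5) + c*(-5*b^2 - 21*b + 20) - 15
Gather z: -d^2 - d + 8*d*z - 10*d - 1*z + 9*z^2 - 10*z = -d^2 - 11*d + 9*z^2 + z*(8*d - 11)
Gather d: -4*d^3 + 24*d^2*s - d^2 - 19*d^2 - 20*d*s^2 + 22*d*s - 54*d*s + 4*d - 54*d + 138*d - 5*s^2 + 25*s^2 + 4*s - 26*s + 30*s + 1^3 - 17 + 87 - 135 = -4*d^3 + d^2*(24*s - 20) + d*(-20*s^2 - 32*s + 88) + 20*s^2 + 8*s - 64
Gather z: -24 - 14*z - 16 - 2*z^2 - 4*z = -2*z^2 - 18*z - 40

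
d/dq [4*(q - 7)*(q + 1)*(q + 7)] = 12*q^2 + 8*q - 196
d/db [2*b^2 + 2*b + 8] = 4*b + 2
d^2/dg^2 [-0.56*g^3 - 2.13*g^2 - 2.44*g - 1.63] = -3.36*g - 4.26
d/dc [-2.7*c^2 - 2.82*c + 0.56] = -5.4*c - 2.82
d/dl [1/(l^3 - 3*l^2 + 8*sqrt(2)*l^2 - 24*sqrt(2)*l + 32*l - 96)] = (-3*l^2 - 16*sqrt(2)*l + 6*l - 32 + 24*sqrt(2))/(l^3 - 3*l^2 + 8*sqrt(2)*l^2 - 24*sqrt(2)*l + 32*l - 96)^2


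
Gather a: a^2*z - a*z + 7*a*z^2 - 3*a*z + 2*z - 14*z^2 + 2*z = a^2*z + a*(7*z^2 - 4*z) - 14*z^2 + 4*z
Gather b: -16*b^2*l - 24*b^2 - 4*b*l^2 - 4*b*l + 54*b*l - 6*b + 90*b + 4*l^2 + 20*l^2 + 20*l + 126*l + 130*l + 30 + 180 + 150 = b^2*(-16*l - 24) + b*(-4*l^2 + 50*l + 84) + 24*l^2 + 276*l + 360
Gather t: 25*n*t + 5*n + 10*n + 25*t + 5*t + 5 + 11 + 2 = 15*n + t*(25*n + 30) + 18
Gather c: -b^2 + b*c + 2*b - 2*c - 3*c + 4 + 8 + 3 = -b^2 + 2*b + c*(b - 5) + 15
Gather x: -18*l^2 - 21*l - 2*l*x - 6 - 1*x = -18*l^2 - 21*l + x*(-2*l - 1) - 6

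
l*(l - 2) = l^2 - 2*l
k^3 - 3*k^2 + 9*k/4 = k*(k - 3/2)^2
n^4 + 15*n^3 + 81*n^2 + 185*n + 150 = (n + 2)*(n + 3)*(n + 5)^2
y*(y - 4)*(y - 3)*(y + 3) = y^4 - 4*y^3 - 9*y^2 + 36*y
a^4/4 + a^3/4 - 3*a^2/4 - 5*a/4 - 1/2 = (a/4 + 1/4)*(a - 2)*(a + 1)^2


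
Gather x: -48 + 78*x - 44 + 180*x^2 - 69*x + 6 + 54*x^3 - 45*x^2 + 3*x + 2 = 54*x^3 + 135*x^2 + 12*x - 84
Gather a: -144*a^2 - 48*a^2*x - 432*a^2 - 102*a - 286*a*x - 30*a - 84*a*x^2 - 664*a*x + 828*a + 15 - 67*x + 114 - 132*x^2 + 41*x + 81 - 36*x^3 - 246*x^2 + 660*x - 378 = a^2*(-48*x - 576) + a*(-84*x^2 - 950*x + 696) - 36*x^3 - 378*x^2 + 634*x - 168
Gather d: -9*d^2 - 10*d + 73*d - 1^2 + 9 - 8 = -9*d^2 + 63*d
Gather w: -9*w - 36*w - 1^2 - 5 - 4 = -45*w - 10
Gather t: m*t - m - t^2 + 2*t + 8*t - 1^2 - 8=-m - t^2 + t*(m + 10) - 9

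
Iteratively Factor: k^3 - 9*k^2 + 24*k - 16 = (k - 1)*(k^2 - 8*k + 16) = (k - 4)*(k - 1)*(k - 4)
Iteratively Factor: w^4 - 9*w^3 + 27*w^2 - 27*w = (w)*(w^3 - 9*w^2 + 27*w - 27) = w*(w - 3)*(w^2 - 6*w + 9) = w*(w - 3)^2*(w - 3)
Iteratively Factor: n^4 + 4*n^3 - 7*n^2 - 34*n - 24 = (n + 4)*(n^3 - 7*n - 6) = (n + 1)*(n + 4)*(n^2 - n - 6) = (n + 1)*(n + 2)*(n + 4)*(n - 3)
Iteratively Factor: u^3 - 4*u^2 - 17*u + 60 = (u - 5)*(u^2 + u - 12) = (u - 5)*(u + 4)*(u - 3)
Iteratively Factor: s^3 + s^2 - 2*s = (s)*(s^2 + s - 2) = s*(s + 2)*(s - 1)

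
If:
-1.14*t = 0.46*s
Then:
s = -2.47826086956522*t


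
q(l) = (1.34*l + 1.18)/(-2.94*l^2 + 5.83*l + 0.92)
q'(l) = (1.34*l + 1.18)*(5.88*l - 5.83)/(-2.94*l^2 + 5.83*l + 0.92)^2 + 1.34/(-2.94*l^2 + 5.83*l + 0.92)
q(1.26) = 0.80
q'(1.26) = 0.72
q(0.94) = 0.64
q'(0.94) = 0.30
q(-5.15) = 0.05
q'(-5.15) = 0.01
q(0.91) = 0.63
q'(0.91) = 0.27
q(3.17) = -0.54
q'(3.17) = 0.54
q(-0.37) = -0.42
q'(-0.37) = -2.85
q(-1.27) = 0.05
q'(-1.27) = -0.06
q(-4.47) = 0.06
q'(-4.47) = 0.01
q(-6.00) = 0.05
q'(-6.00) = 0.00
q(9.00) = -0.07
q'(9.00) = 0.01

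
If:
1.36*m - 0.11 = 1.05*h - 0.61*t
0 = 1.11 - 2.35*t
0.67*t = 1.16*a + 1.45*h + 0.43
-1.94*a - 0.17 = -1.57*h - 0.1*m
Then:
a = -0.10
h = -0.00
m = -0.13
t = 0.47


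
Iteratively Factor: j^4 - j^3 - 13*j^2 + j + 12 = (j - 1)*(j^3 - 13*j - 12) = (j - 4)*(j - 1)*(j^2 + 4*j + 3) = (j - 4)*(j - 1)*(j + 1)*(j + 3)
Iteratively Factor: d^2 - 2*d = (d)*(d - 2)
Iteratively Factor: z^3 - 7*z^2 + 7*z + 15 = (z - 3)*(z^2 - 4*z - 5) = (z - 5)*(z - 3)*(z + 1)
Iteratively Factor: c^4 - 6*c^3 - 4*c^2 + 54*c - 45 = (c - 1)*(c^3 - 5*c^2 - 9*c + 45) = (c - 1)*(c + 3)*(c^2 - 8*c + 15) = (c - 3)*(c - 1)*(c + 3)*(c - 5)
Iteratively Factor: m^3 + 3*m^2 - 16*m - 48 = (m - 4)*(m^2 + 7*m + 12) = (m - 4)*(m + 4)*(m + 3)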